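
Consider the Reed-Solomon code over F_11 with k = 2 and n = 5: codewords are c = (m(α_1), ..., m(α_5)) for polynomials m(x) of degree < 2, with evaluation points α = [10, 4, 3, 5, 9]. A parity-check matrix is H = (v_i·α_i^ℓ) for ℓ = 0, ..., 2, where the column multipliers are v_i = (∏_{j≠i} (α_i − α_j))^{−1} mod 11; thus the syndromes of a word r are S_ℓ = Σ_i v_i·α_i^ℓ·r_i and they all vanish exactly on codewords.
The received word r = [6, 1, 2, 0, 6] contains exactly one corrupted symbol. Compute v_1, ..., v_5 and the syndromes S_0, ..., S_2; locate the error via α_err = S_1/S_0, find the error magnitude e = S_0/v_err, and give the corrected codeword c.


S = (10, 2, 7), error at position 5, error magnitude e = 10, c = [6, 1, 2, 0, 7].

Step 1: column multipliers v_i = (∏_{j≠i}(α_i − α_j))^{−1} mod 11.
  i = 1 (α = 10): (10−4)(10−3)(10−5)(10−9) = 6·7·5·1 = 210 ≡ 1, so v_1 = 1^{−1} = 1 (mod 11).
  i = 2 (α = 4): (4−10)(4−3)(4−5)(4−9) = (−6)·1·(−1)·(−5) = −30 ≡ 3, so v_2 = 3^{−1} = 4 (mod 11).
  i = 3 (α = 3): (3−10)(3−4)(3−5)(3−9) = (−7)·(−1)·(−2)·(−6) = 84 ≡ 7, so v_3 = 7^{−1} = 8 (mod 11).
  i = 4 (α = 5): (5−10)(5−4)(5−3)(5−9) = (−5)·1·2·(−4) = 40 ≡ 7, so v_4 = 7^{−1} = 8 (mod 11).
  i = 5 (α = 9): (9−10)(9−4)(9−3)(9−5) = (−1)·5·6·4 = −120 ≡ 1, so v_5 = 1^{−1} = 1 (mod 11).
  v = [1, 4, 8, 8, 1].
Step 2: syndromes of r = [6, 1, 2, 0, 6] (all sums mod 11).
  S_0 = Σ v_i r_i = 1·6 + 4·1 + 8·2 + 8·0 + 1·6 = 32 ≡ 10.
  S_1 = Σ v_i α_i r_i = 1·10·6 + 4·4·1 + 8·3·2 + 8·5·0 + 1·9·6 = 178 ≡ 2.
  α_i^2 mod 11 = [1, 5, 9, 3, 4].
  S_2 = Σ v_i α_i^2 r_i = 1·1·6 + 4·5·1 + 8·9·2 + 8·3·0 + 1·4·6 = 194 ≡ 7.
  S = (10, 2, 7) ≠ 0, so r is not a codeword (an error is present).
Step 3: locate the error. For a single error e at position i, S_ℓ = v_i·e·α_i^ℓ, so α_err = S_1/S_0.
  S_0^{−1} = 10^{−1} = 10 (mod 11), so α_err = 2·10 = 20 ≡ 9 = α_5. Error position i = 5.
  Consistency check: S_2/S_1 = 7·6 = 42 ≡ 9 = α_err ✓ (single-error assumption holds).
Step 4: error magnitude e = S_0/v_5 = S_0·∏_{j≠5}(α_5 − α_j) = 10·1 = 10 ≡ 10 (mod 11).
Step 5: correct position 5: c_5 = r_5 − e = 6 − 10 ≡ 7 (mod 11). Hence c = [6, 1, 2, 0, 7].
  Check: interpolating c through the α_i gives m(x) = 5 + 10·x (degree < 2) with m(α_i) = c_i for every i, so c is indeed a codeword.


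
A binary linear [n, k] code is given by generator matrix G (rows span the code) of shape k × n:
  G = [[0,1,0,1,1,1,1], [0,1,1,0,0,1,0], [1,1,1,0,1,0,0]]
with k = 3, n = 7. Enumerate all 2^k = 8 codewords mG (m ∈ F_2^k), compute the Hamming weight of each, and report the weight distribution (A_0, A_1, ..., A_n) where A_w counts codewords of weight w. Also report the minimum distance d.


Weight distribution: A_0 = 1, A_3 = 2, A_4 = 3, A_5 = 2. Minimum distance d = 3.

Enumerate all 2^3 = 8 messages m ∈ F_2^3.
For each, compute codeword c = mG in F_2^7, then tally its weight.
  m = 000 → c = 0000000, weight = 0.
  m = 100 → c = 0101111, weight = 5.
  m = 010 → c = 0110010, weight = 3.
  m = 110 → c = 0011101, weight = 4.
  m = 001 → c = 1110100, weight = 4.
  m = 101 → c = 1011011, weight = 5.
  m = 011 → c = 1000110, weight = 3.
  m = 111 → c = 1101001, weight = 4.
Tally weights:
  weight 0: 1 codewords.
  weight 3: 2 codewords.
  weight 4: 3 codewords.
  weight 5: 2 codewords.
Minimum distance d = smallest w > 0 with A_w > 0 = 3.
Sanity: Σ A_w = 8 = 2^3 = 8 ✓.


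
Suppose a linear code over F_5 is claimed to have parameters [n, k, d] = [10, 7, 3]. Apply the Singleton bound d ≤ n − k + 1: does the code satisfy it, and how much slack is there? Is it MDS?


Singleton RHS = n − k + 1 = 4, slack = 1, bound satisfied, not MDS.

Singleton bound: d ≤ n − k + 1.
Here n = 10, k = 7, so n − k + 1 = 4.
Given d = 3, check d ≤ 4: YES.
Slack = (n − k + 1) − d = 1.
The code is NOT MDS (slack = 1 > 0).
Description: the claimed parameters are [10, 7, 3]_5; such a code would be non-MDS.


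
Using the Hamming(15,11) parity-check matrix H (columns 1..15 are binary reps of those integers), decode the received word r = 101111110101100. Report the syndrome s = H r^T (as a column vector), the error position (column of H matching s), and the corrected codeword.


s = (0, 0, 0, 1)^T, error position = 1, corrected codeword c = 001111110101100

Compute s = H r^T mod 2 one row at a time:
  s_1 = 1 + 0 + 1 + 0 + 1 + 1 + 0 + 0 = 4 ≡ 0 (mod 2).
  s_2 = 1 + 1 + 1 + 1 + 1 + 1 + 0 + 0 = 6 ≡ 0 (mod 2).
  s_3 = 0 + 1 + 1 + 1 + 1 + 0 + 0 + 0 = 4 ≡ 0 (mod 2).
  s_4 = 1 + 1 + 1 + 1 + 0 + 0 + 1 + 0 = 5 ≡ 1 (mod 2).
s = (0, 0, 0, 1)^T — this equals column 1 of H (binary 0001), so error is at position 1.
Correct: flip bit 1 of r = 101111110101100 to get c = 001111110101100.


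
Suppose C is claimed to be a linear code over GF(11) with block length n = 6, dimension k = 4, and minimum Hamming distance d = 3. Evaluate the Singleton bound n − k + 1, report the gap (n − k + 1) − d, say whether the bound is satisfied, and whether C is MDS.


Singleton RHS = n − k + 1 = 3, slack = 0, bound satisfied, MDS.

Singleton bound: d ≤ n − k + 1.
Here n = 6, k = 4, so n − k + 1 = 3.
Given d = 3, check d ≤ 3: YES.
Slack = (n − k + 1) − d = 0.
The code is MDS (slack = 0).
Description: the claimed parameters are [6, 4, 3]_11; such a code would be MDS (meets Singleton bound).


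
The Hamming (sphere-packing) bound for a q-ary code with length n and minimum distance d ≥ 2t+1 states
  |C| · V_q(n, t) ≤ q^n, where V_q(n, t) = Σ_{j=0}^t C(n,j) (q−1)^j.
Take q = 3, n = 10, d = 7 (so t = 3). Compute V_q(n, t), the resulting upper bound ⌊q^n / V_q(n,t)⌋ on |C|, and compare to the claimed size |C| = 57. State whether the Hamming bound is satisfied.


V_q(n, t) = 1161, q^n = 59049, Hamming bound = 50, |C| = 57 > bound (violated).

Step 1: Compute V_q(n, t) = Σ_{j=0}^3 C(n, j) (q−1)^j.
  j = 0: C(10,0)·(2)^0 = 1·1 = 1.
  j = 1: C(10,1)·(2)^1 = 10·2 = 20.
  j = 2: C(10,2)·(2)^2 = 45·4 = 180.
  j = 3: C(10,3)·(2)^3 = 120·8 = 960.
  V_q(n, t) = 1 + 20 + 180 + 960 = 1161.
Step 2: q^n = 3^10 = 59049.
Step 3: Hamming bound ⌊q^n / V_q(n,t)⌋ = ⌊59049/1161⌋ = 50.
Step 4: Compare |C| = 57 to 50: violated.
The claimed |C| lies above the Hamming bound, so no 3-ary code of length 10 with d ≥ 7 can have 57 codewords.


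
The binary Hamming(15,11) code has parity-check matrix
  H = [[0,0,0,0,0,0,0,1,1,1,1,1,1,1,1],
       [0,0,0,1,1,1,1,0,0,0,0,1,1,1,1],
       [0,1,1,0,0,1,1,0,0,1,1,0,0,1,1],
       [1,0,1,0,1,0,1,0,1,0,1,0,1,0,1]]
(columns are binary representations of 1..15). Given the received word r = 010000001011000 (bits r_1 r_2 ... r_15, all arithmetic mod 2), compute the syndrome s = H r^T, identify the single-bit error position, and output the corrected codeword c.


s = (1, 1, 0, 0)^T, error position = 12, corrected codeword c = 010000001010000

Compute s = H r^T mod 2 one row at a time:
  s_1 = 0 + 1 + 0 + 1 + 1 + 0 + 0 + 0 = 3 ≡ 1 (mod 2).
  s_2 = 0 + 0 + 0 + 0 + 1 + 0 + 0 + 0 = 1 ≡ 1 (mod 2).
  s_3 = 1 + 0 + 0 + 0 + 0 + 1 + 0 + 0 = 2 ≡ 0 (mod 2).
  s_4 = 0 + 0 + 0 + 0 + 1 + 1 + 0 + 0 = 2 ≡ 0 (mod 2).
s = (1, 1, 0, 0)^T — this equals column 12 of H (binary 1100), so error is at position 12.
Correct: flip bit 12 of r = 010000001011000 to get c = 010000001010000.


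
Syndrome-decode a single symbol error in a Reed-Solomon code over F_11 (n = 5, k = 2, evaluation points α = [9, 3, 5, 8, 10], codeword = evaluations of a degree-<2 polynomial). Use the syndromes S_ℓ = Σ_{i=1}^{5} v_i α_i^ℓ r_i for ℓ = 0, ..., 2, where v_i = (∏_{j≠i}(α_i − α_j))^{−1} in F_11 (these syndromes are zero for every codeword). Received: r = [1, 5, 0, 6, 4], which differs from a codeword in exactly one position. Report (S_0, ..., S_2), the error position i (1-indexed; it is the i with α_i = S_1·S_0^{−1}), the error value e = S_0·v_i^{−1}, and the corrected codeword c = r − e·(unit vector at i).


S = (1, 8, 9), error at position 4, error magnitude e = 8, c = [1, 5, 0, 9, 4].

Step 1: column multipliers v_i = (∏_{j≠i}(α_i − α_j))^{−1} mod 11.
  i = 1 (α = 9): (9−3)(9−5)(9−8)(9−10) = 6·4·1·(−1) = −24 ≡ 9, so v_1 = 9^{−1} = 5 (mod 11).
  i = 2 (α = 3): (3−9)(3−5)(3−8)(3−10) = (−6)·(−2)·(−5)·(−7) = 420 ≡ 2, so v_2 = 2^{−1} = 6 (mod 11).
  i = 3 (α = 5): (5−9)(5−3)(5−8)(5−10) = (−4)·2·(−3)·(−5) = −120 ≡ 1, so v_3 = 1^{−1} = 1 (mod 11).
  i = 4 (α = 8): (8−9)(8−3)(8−5)(8−10) = (−1)·5·3·(−2) = 30 ≡ 8, so v_4 = 8^{−1} = 7 (mod 11).
  i = 5 (α = 10): (10−9)(10−3)(10−5)(10−8) = 1·7·5·2 = 70 ≡ 4, so v_5 = 4^{−1} = 3 (mod 11).
  v = [5, 6, 1, 7, 3].
Step 2: syndromes of r = [1, 5, 0, 6, 4] (all sums mod 11).
  S_0 = Σ v_i r_i = 5·1 + 6·5 + 1·0 + 7·6 + 3·4 = 89 ≡ 1.
  S_1 = Σ v_i α_i r_i = 5·9·1 + 6·3·5 + 1·5·0 + 7·8·6 + 3·10·4 = 591 ≡ 8.
  α_i^2 mod 11 = [4, 9, 3, 9, 1].
  S_2 = Σ v_i α_i^2 r_i = 5·4·1 + 6·9·5 + 1·3·0 + 7·9·6 + 3·1·4 = 680 ≡ 9.
  S = (1, 8, 9) ≠ 0, so r is not a codeword (an error is present).
Step 3: locate the error. For a single error e at position i, S_ℓ = v_i·e·α_i^ℓ, so α_err = S_1/S_0.
  S_0^{−1} = 1^{−1} = 1 (mod 11), so α_err = 8·1 = 8 ≡ 8 = α_4. Error position i = 4.
  Consistency check: S_2/S_1 = 9·7 = 63 ≡ 8 = α_err ✓ (single-error assumption holds).
Step 4: error magnitude e = S_0/v_4 = S_0·∏_{j≠4}(α_4 − α_j) = 1·8 = 8 ≡ 8 (mod 11).
Step 5: correct position 4: c_4 = r_4 − e = 6 − 8 ≡ 9 (mod 11). Hence c = [1, 5, 0, 9, 4].
  Check: interpolating c through the α_i gives m(x) = 7 + 3·x (degree < 2) with m(α_i) = c_i for every i, so c is indeed a codeword.


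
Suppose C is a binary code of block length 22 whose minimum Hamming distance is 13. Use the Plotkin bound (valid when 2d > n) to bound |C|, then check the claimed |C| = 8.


Plotkin bound M ≤ 6; given |C| = 8 > bound (violated).

Check applicability: 2d = 26, n = 22.
2d − n = 4 > 0, so Plotkin applies.
Compute d/(2d−n) = 13/4 ≈ 3.2500.
⌊d/(2d−n)⌋ = 3.
Plotkin bound: M ≤ 2·3 = 6.
Given |C| = 8, check: VIOLATED.
This |C| is above the Plotkin bound, so no binary code with n = 22, d = 13 and 8 codewords exists.


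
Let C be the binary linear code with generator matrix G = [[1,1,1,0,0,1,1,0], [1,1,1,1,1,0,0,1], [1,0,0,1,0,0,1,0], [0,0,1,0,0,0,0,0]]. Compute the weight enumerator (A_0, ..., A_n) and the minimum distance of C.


Weight distribution: A_0 = 1, A_1 = 1, A_3 = 2, A_4 = 5, A_5 = 5, A_6 = 2. Minimum distance d = 1.

Enumerate all 2^4 = 16 messages m ∈ F_2^4.
For each, compute codeword c = mG in F_2^8, then tally its weight.
  m = 0000 → c = 00000000, weight = 0.
  m = 1000 → c = 11100110, weight = 5.
  m = 0100 → c = 11111001, weight = 6.
  m = 1100 → c = 00011111, weight = 5.
  m = 0010 → c = 10010010, weight = 3.
  m = 1010 → c = 01110100, weight = 4.
  m = 0110 → c = 01101011, weight = 5.
  m = 1110 → c = 10001101, weight = 4.
  m = 0001 → c = 00100000, weight = 1.
  m = 1001 → c = 11000110, weight = 4.
  m = 0101 → c = 11011001, weight = 5.
  m = 1101 → c = 00111111, weight = 6.
  m = 0011 → c = 10110010, weight = 4.
  m = 1011 → c = 01010100, weight = 3.
  m = 0111 → c = 01001011, weight = 4.
  m = 1111 → c = 10101101, weight = 5.
Tally weights:
  weight 0: 1 codewords.
  weight 1: 1 codewords.
  weight 3: 2 codewords.
  weight 4: 5 codewords.
  weight 5: 5 codewords.
  weight 6: 2 codewords.
Minimum distance d = smallest w > 0 with A_w > 0 = 1.
Sanity: Σ A_w = 16 = 2^4 = 16 ✓.


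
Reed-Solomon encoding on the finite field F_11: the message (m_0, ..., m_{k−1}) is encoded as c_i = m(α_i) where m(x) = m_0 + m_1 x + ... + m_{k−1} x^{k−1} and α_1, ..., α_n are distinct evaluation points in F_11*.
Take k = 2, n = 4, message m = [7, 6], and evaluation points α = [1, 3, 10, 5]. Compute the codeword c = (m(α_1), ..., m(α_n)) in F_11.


c = [2, 3, 1, 4]

Message polynomial: m(x) = 7 + 6·x (mod 11).
For each evaluation point α_i, compute m(α_i) mod 11:
  α_1 = 1: Horner steps 6 → 2, so m(1) = 2.
  α_2 = 3: Horner steps 6 → 3, so m(3) = 3.
  α_3 = 10: Horner steps 6 → 1, so m(10) = 1.
  α_4 = 5: Horner steps 6 → 4, so m(5) = 4.
Codeword c = [2, 3, 1, 4] ∈ F_11^4.


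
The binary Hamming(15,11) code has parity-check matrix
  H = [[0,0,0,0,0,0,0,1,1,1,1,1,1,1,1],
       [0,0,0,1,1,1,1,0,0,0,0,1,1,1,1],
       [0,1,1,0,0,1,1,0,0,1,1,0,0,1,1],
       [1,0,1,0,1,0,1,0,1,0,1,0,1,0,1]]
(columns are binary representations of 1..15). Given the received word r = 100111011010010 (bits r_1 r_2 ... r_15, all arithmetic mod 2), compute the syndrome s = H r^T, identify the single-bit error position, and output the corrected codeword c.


s = (0, 0, 1, 0)^T, error position = 2, corrected codeword c = 110111011010010

Compute s = H r^T mod 2 one row at a time:
  s_1 = 1 + 1 + 0 + 1 + 0 + 0 + 1 + 0 = 4 ≡ 0 (mod 2).
  s_2 = 1 + 1 + 1 + 0 + 0 + 0 + 1 + 0 = 4 ≡ 0 (mod 2).
  s_3 = 0 + 0 + 1 + 0 + 0 + 1 + 1 + 0 = 3 ≡ 1 (mod 2).
  s_4 = 1 + 0 + 1 + 0 + 1 + 1 + 0 + 0 = 4 ≡ 0 (mod 2).
s = (0, 0, 1, 0)^T — this equals column 2 of H (binary 0010), so error is at position 2.
Correct: flip bit 2 of r = 100111011010010 to get c = 110111011010010.


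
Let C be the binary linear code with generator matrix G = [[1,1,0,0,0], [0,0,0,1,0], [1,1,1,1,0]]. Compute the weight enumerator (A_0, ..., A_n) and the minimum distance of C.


Weight distribution: A_0 = 1, A_1 = 2, A_2 = 2, A_3 = 2, A_4 = 1. Minimum distance d = 1.

Enumerate all 2^3 = 8 messages m ∈ F_2^3.
For each, compute codeword c = mG in F_2^5, then tally its weight.
  m = 000 → c = 00000, weight = 0.
  m = 100 → c = 11000, weight = 2.
  m = 010 → c = 00010, weight = 1.
  m = 110 → c = 11010, weight = 3.
  m = 001 → c = 11110, weight = 4.
  m = 101 → c = 00110, weight = 2.
  m = 011 → c = 11100, weight = 3.
  m = 111 → c = 00100, weight = 1.
Tally weights:
  weight 0: 1 codewords.
  weight 1: 2 codewords.
  weight 2: 2 codewords.
  weight 3: 2 codewords.
  weight 4: 1 codewords.
Minimum distance d = smallest w > 0 with A_w > 0 = 1.
Sanity: Σ A_w = 8 = 2^3 = 8 ✓.


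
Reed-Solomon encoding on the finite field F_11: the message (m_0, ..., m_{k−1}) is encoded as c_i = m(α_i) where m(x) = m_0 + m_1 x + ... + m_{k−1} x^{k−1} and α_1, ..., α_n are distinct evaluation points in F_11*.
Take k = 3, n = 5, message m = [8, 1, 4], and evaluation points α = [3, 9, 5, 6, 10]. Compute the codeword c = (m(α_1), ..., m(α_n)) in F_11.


c = [3, 0, 3, 4, 0]

Message polynomial: m(x) = 8 + 1·x + 4·x^2 (mod 11).
For each evaluation point α_i, compute m(α_i) mod 11:
  α_1 = 3: Horner steps 4 → 2 → 3, so m(3) = 3.
  α_2 = 9: Horner steps 4 → 4 → 0, so m(9) = 0.
  α_3 = 5: Horner steps 4 → 10 → 3, so m(5) = 3.
  α_4 = 6: Horner steps 4 → 3 → 4, so m(6) = 4.
  α_5 = 10: Horner steps 4 → 8 → 0, so m(10) = 0.
Codeword c = [3, 0, 3, 4, 0] ∈ F_11^5.


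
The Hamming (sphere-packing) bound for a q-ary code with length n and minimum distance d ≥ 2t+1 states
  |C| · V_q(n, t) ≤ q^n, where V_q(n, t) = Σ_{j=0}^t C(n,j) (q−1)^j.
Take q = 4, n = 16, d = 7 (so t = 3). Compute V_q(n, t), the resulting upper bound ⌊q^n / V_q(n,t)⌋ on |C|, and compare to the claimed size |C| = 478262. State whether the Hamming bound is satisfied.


V_q(n, t) = 16249, q^n = 4294967296, Hamming bound = 264321, |C| = 478262 > bound (violated).

Step 1: Compute V_q(n, t) = Σ_{j=0}^3 C(n, j) (q−1)^j.
  j = 0: C(16,0)·(3)^0 = 1·1 = 1.
  j = 1: C(16,1)·(3)^1 = 16·3 = 48.
  j = 2: C(16,2)·(3)^2 = 120·9 = 1080.
  j = 3: C(16,3)·(3)^3 = 560·27 = 15120.
  V_q(n, t) = 1 + 48 + 1080 + 15120 = 16249.
Step 2: q^n = 4^16 = 4294967296.
Step 3: Hamming bound ⌊q^n / V_q(n,t)⌋ = ⌊4294967296/16249⌋ = 264321.
Step 4: Compare |C| = 478262 to 264321: violated.
The claimed |C| lies above the Hamming bound, so no 4-ary code of length 16 with d ≥ 7 can have 478262 codewords.


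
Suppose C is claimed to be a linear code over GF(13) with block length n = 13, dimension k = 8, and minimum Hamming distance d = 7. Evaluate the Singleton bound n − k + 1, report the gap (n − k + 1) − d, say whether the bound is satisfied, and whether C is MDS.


Singleton RHS = n − k + 1 = 6, slack = -1, bound violated (no such code; not MDS).

Singleton bound: d ≤ n − k + 1.
Here n = 13, k = 8, so n − k + 1 = 6.
Given d = 7, check d ≤ 6: NO.
Slack = (n − k + 1) − d = -1.
The slack is negative: d = 7 exceeds n − k + 1 = 6 by 1, so the Singleton bound is violated and no linear [13, 8, 7]_13 code can exist. In particular it is not MDS (MDS requires d = n − k + 1 exactly).
Description: the claimed parameters are [13, 8, 7]_13; such a code would be impossible (violates the Singleton bound).


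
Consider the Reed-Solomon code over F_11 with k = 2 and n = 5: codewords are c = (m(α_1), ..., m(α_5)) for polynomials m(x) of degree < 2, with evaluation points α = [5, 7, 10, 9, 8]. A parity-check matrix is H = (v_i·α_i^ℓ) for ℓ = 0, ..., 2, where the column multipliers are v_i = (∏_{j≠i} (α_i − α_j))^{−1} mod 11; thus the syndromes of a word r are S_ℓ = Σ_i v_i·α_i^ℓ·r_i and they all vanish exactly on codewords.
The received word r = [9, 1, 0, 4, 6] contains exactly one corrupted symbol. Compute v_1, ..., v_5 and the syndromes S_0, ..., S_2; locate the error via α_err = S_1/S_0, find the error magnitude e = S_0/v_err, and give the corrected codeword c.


S = (7, 1, 8), error at position 5, error magnitude e = 9, c = [9, 1, 0, 4, 8].

Step 1: column multipliers v_i = (∏_{j≠i}(α_i − α_j))^{−1} mod 11.
  i = 1 (α = 5): (5−7)(5−10)(5−9)(5−8) = (−2)·(−5)·(−4)·(−3) = 120 ≡ 10, so v_1 = 10^{−1} = 10 (mod 11).
  i = 2 (α = 7): (7−5)(7−10)(7−9)(7−8) = 2·(−3)·(−2)·(−1) = −12 ≡ 10, so v_2 = 10^{−1} = 10 (mod 11).
  i = 3 (α = 10): (10−5)(10−7)(10−9)(10−8) = 5·3·1·2 = 30 ≡ 8, so v_3 = 8^{−1} = 7 (mod 11).
  i = 4 (α = 9): (9−5)(9−7)(9−10)(9−8) = 4·2·(−1)·1 = −8 ≡ 3, so v_4 = 3^{−1} = 4 (mod 11).
  i = 5 (α = 8): (8−5)(8−7)(8−10)(8−9) = 3·1·(−2)·(−1) = 6 ≡ 6, so v_5 = 6^{−1} = 2 (mod 11).
  v = [10, 10, 7, 4, 2].
Step 2: syndromes of r = [9, 1, 0, 4, 6] (all sums mod 11).
  S_0 = Σ v_i r_i = 10·9 + 10·1 + 7·0 + 4·4 + 2·6 = 128 ≡ 7.
  S_1 = Σ v_i α_i r_i = 10·5·9 + 10·7·1 + 7·10·0 + 4·9·4 + 2·8·6 = 760 ≡ 1.
  α_i^2 mod 11 = [3, 5, 1, 4, 9].
  S_2 = Σ v_i α_i^2 r_i = 10·3·9 + 10·5·1 + 7·1·0 + 4·4·4 + 2·9·6 = 492 ≡ 8.
  S = (7, 1, 8) ≠ 0, so r is not a codeword (an error is present).
Step 3: locate the error. For a single error e at position i, S_ℓ = v_i·e·α_i^ℓ, so α_err = S_1/S_0.
  S_0^{−1} = 7^{−1} = 8 (mod 11), so α_err = 1·8 = 8 ≡ 8 = α_5. Error position i = 5.
  Consistency check: S_2/S_1 = 8·1 = 8 ≡ 8 = α_err ✓ (single-error assumption holds).
Step 4: error magnitude e = S_0/v_5 = S_0·∏_{j≠5}(α_5 − α_j) = 7·6 = 42 ≡ 9 (mod 11).
Step 5: correct position 5: c_5 = r_5 − e = 6 − 9 ≡ 8 (mod 11). Hence c = [9, 1, 0, 4, 8].
  Check: interpolating c through the α_i gives m(x) = 7 + 7·x (degree < 2) with m(α_i) = c_i for every i, so c is indeed a codeword.


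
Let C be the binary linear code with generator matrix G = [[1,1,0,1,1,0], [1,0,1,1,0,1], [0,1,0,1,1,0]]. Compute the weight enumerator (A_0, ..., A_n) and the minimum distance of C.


Weight distribution: A_0 = 1, A_1 = 1, A_3 = 2, A_4 = 3, A_5 = 1. Minimum distance d = 1.

Enumerate all 2^3 = 8 messages m ∈ F_2^3.
For each, compute codeword c = mG in F_2^6, then tally its weight.
  m = 000 → c = 000000, weight = 0.
  m = 100 → c = 110110, weight = 4.
  m = 010 → c = 101101, weight = 4.
  m = 110 → c = 011011, weight = 4.
  m = 001 → c = 010110, weight = 3.
  m = 101 → c = 100000, weight = 1.
  m = 011 → c = 111011, weight = 5.
  m = 111 → c = 001101, weight = 3.
Tally weights:
  weight 0: 1 codewords.
  weight 1: 1 codewords.
  weight 3: 2 codewords.
  weight 4: 3 codewords.
  weight 5: 1 codewords.
Minimum distance d = smallest w > 0 with A_w > 0 = 1.
Sanity: Σ A_w = 8 = 2^3 = 8 ✓.


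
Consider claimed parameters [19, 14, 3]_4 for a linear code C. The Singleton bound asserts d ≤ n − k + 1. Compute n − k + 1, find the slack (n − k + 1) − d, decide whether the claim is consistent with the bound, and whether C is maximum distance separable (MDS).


Singleton RHS = n − k + 1 = 6, slack = 3, bound satisfied, not MDS.

Singleton bound: d ≤ n − k + 1.
Here n = 19, k = 14, so n − k + 1 = 6.
Given d = 3, check d ≤ 6: YES.
Slack = (n − k + 1) − d = 3.
The code is NOT MDS (slack = 3 > 0).
Description: the claimed parameters are [19, 14, 3]_4; such a code would be non-MDS.


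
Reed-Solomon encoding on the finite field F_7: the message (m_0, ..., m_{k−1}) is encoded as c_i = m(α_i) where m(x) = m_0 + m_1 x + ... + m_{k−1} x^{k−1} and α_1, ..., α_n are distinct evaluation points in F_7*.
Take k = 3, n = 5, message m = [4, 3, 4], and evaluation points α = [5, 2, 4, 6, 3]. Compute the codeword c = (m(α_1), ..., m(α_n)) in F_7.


c = [0, 5, 3, 5, 0]

Message polynomial: m(x) = 4 + 3·x + 4·x^2 (mod 7).
For each evaluation point α_i, compute m(α_i) mod 7:
  α_1 = 5: Horner steps 4 → 2 → 0, so m(5) = 0.
  α_2 = 2: Horner steps 4 → 4 → 5, so m(2) = 5.
  α_3 = 4: Horner steps 4 → 5 → 3, so m(4) = 3.
  α_4 = 6: Horner steps 4 → 6 → 5, so m(6) = 5.
  α_5 = 3: Horner steps 4 → 1 → 0, so m(3) = 0.
Codeword c = [0, 5, 3, 5, 0] ∈ F_7^5.


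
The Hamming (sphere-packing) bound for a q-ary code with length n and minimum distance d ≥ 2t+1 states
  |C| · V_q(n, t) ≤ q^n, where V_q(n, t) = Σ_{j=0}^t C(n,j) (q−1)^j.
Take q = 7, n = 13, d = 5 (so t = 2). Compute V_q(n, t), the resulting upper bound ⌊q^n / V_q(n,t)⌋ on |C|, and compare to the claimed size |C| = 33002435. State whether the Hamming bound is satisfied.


V_q(n, t) = 2887, q^n = 96889010407, Hamming bound = 33560446, |C| = 33002435 ≤ bound (satisfied).

Step 1: Compute V_q(n, t) = Σ_{j=0}^2 C(n, j) (q−1)^j.
  j = 0: C(13,0)·(6)^0 = 1·1 = 1.
  j = 1: C(13,1)·(6)^1 = 13·6 = 78.
  j = 2: C(13,2)·(6)^2 = 78·36 = 2808.
  V_q(n, t) = 1 + 78 + 2808 = 2887.
Step 2: q^n = 7^13 = 96889010407.
Step 3: Hamming bound ⌊q^n / V_q(n,t)⌋ = ⌊96889010407/2887⌋ = 33560446.
Step 4: Compare |C| = 33002435 to 33560446: satisfied.
The claimed |C| lies below the Hamming bound.


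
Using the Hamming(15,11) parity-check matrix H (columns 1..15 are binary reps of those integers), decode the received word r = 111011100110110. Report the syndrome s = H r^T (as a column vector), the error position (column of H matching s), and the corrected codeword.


s = (0, 1, 1, 0)^T, error position = 6, corrected codeword c = 111010100110110

Compute s = H r^T mod 2 one row at a time:
  s_1 = 0 + 0 + 1 + 1 + 0 + 1 + 1 + 0 = 4 ≡ 0 (mod 2).
  s_2 = 0 + 1 + 1 + 1 + 0 + 1 + 1 + 0 = 5 ≡ 1 (mod 2).
  s_3 = 1 + 1 + 1 + 1 + 1 + 1 + 1 + 0 = 7 ≡ 1 (mod 2).
  s_4 = 1 + 1 + 1 + 1 + 0 + 1 + 1 + 0 = 6 ≡ 0 (mod 2).
s = (0, 1, 1, 0)^T — this equals column 6 of H (binary 0110), so error is at position 6.
Correct: flip bit 6 of r = 111011100110110 to get c = 111010100110110.


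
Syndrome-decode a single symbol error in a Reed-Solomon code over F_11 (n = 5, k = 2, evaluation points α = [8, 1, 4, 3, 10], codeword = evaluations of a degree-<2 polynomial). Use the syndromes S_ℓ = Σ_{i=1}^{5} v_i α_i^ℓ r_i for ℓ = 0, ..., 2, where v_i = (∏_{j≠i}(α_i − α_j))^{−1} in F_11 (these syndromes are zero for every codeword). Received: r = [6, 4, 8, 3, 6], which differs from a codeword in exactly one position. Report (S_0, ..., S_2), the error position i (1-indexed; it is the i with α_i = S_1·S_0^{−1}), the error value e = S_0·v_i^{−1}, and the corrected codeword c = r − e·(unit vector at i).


S = (7, 4, 7), error at position 5, error magnitude e = 1, c = [6, 4, 8, 3, 5].

Step 1: column multipliers v_i = (∏_{j≠i}(α_i − α_j))^{−1} mod 11.
  i = 1 (α = 8): (8−1)(8−4)(8−3)(8−10) = 7·4·5·(−2) = −280 ≡ 6, so v_1 = 6^{−1} = 2 (mod 11).
  i = 2 (α = 1): (1−8)(1−4)(1−3)(1−10) = (−7)·(−3)·(−2)·(−9) = 378 ≡ 4, so v_2 = 4^{−1} = 3 (mod 11).
  i = 3 (α = 4): (4−8)(4−1)(4−3)(4−10) = (−4)·3·1·(−6) = 72 ≡ 6, so v_3 = 6^{−1} = 2 (mod 11).
  i = 4 (α = 3): (3−8)(3−1)(3−4)(3−10) = (−5)·2·(−1)·(−7) = −70 ≡ 7, so v_4 = 7^{−1} = 8 (mod 11).
  i = 5 (α = 10): (10−8)(10−1)(10−4)(10−3) = 2·9·6·7 = 756 ≡ 8, so v_5 = 8^{−1} = 7 (mod 11).
  v = [2, 3, 2, 8, 7].
Step 2: syndromes of r = [6, 4, 8, 3, 6] (all sums mod 11).
  S_0 = Σ v_i r_i = 2·6 + 3·4 + 2·8 + 8·3 + 7·6 = 106 ≡ 7.
  S_1 = Σ v_i α_i r_i = 2·8·6 + 3·1·4 + 2·4·8 + 8·3·3 + 7·10·6 = 664 ≡ 4.
  α_i^2 mod 11 = [9, 1, 5, 9, 1].
  S_2 = Σ v_i α_i^2 r_i = 2·9·6 + 3·1·4 + 2·5·8 + 8·9·3 + 7·1·6 = 458 ≡ 7.
  S = (7, 4, 7) ≠ 0, so r is not a codeword (an error is present).
Step 3: locate the error. For a single error e at position i, S_ℓ = v_i·e·α_i^ℓ, so α_err = S_1/S_0.
  S_0^{−1} = 7^{−1} = 8 (mod 11), so α_err = 4·8 = 32 ≡ 10 = α_5. Error position i = 5.
  Consistency check: S_2/S_1 = 7·3 = 21 ≡ 10 = α_err ✓ (single-error assumption holds).
Step 4: error magnitude e = S_0/v_5 = S_0·∏_{j≠5}(α_5 − α_j) = 7·8 = 56 ≡ 1 (mod 11).
Step 5: correct position 5: c_5 = r_5 − e = 6 − 1 ≡ 5 (mod 11). Hence c = [6, 4, 8, 3, 5].
  Check: interpolating c through the α_i gives m(x) = 10 + 5·x (degree < 2) with m(α_i) = c_i for every i, so c is indeed a codeword.


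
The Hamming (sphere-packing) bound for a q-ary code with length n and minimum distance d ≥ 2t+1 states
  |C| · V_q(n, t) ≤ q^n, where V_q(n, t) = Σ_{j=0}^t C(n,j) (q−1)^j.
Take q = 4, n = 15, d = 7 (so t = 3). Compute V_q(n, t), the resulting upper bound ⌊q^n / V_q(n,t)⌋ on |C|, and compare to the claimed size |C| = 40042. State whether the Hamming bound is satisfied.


V_q(n, t) = 13276, q^n = 1073741824, Hamming bound = 80878, |C| = 40042 ≤ bound (satisfied).

Step 1: Compute V_q(n, t) = Σ_{j=0}^3 C(n, j) (q−1)^j.
  j = 0: C(15,0)·(3)^0 = 1·1 = 1.
  j = 1: C(15,1)·(3)^1 = 15·3 = 45.
  j = 2: C(15,2)·(3)^2 = 105·9 = 945.
  j = 3: C(15,3)·(3)^3 = 455·27 = 12285.
  V_q(n, t) = 1 + 45 + 945 + 12285 = 13276.
Step 2: q^n = 4^15 = 1073741824.
Step 3: Hamming bound ⌊q^n / V_q(n,t)⌋ = ⌊1073741824/13276⌋ = 80878.
Step 4: Compare |C| = 40042 to 80878: satisfied.
The claimed |C| lies below the Hamming bound.


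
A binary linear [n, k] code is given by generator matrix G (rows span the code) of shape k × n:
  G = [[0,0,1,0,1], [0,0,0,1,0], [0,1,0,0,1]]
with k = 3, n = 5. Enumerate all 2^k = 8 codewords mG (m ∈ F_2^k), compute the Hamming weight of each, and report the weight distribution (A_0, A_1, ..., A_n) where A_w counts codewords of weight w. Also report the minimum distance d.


Weight distribution: A_0 = 1, A_1 = 1, A_2 = 3, A_3 = 3. Minimum distance d = 1.

Enumerate all 2^3 = 8 messages m ∈ F_2^3.
For each, compute codeword c = mG in F_2^5, then tally its weight.
  m = 000 → c = 00000, weight = 0.
  m = 100 → c = 00101, weight = 2.
  m = 010 → c = 00010, weight = 1.
  m = 110 → c = 00111, weight = 3.
  m = 001 → c = 01001, weight = 2.
  m = 101 → c = 01100, weight = 2.
  m = 011 → c = 01011, weight = 3.
  m = 111 → c = 01110, weight = 3.
Tally weights:
  weight 0: 1 codewords.
  weight 1: 1 codewords.
  weight 2: 3 codewords.
  weight 3: 3 codewords.
Minimum distance d = smallest w > 0 with A_w > 0 = 1.
Sanity: Σ A_w = 8 = 2^3 = 8 ✓.


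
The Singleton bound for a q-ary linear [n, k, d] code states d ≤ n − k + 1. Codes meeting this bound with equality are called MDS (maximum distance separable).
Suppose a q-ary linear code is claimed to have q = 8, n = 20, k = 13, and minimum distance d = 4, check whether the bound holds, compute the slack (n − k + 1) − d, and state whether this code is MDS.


Singleton RHS = n − k + 1 = 8, slack = 4, bound satisfied, not MDS.

Singleton bound: d ≤ n − k + 1.
Here n = 20, k = 13, so n − k + 1 = 8.
Given d = 4, check d ≤ 8: YES.
Slack = (n − k + 1) − d = 4.
The code is NOT MDS (slack = 4 > 0).
Description: the claimed parameters are [20, 13, 4]_8; such a code would be non-MDS.


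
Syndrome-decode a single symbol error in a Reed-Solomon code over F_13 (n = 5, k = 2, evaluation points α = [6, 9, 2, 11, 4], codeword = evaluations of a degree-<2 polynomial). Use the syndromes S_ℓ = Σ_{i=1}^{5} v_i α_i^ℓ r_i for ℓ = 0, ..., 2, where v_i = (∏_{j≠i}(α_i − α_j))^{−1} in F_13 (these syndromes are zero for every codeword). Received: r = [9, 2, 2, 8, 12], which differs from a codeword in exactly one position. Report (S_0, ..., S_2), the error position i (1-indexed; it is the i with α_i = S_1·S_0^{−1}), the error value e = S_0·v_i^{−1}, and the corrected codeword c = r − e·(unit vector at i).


S = (11, 8, 7), error at position 2, error magnitude e = 4, c = [9, 11, 2, 8, 12].

Step 1: column multipliers v_i = (∏_{j≠i}(α_i − α_j))^{−1} mod 13.
  i = 1 (α = 6): (6−9)(6−2)(6−11)(6−4) = (−3)·4·(−5)·2 = 120 ≡ 3, so v_1 = 3^{−1} = 9 (mod 13).
  i = 2 (α = 9): (9−6)(9−2)(9−11)(9−4) = 3·7·(−2)·5 = −210 ≡ 11, so v_2 = 11^{−1} = 6 (mod 13).
  i = 3 (α = 2): (2−6)(2−9)(2−11)(2−4) = (−4)·(−7)·(−9)·(−2) = 504 ≡ 10, so v_3 = 10^{−1} = 4 (mod 13).
  i = 4 (α = 11): (11−6)(11−9)(11−2)(11−4) = 5·2·9·7 = 630 ≡ 6, so v_4 = 6^{−1} = 11 (mod 13).
  i = 5 (α = 4): (4−6)(4−9)(4−2)(4−11) = (−2)·(−5)·2·(−7) = −140 ≡ 3, so v_5 = 3^{−1} = 9 (mod 13).
  v = [9, 6, 4, 11, 9].
Step 2: syndromes of r = [9, 2, 2, 8, 12] (all sums mod 13).
  S_0 = Σ v_i r_i = 9·9 + 6·2 + 4·2 + 11·8 + 9·12 = 297 ≡ 11.
  S_1 = Σ v_i α_i r_i = 9·6·9 + 6·9·2 + 4·2·2 + 11·11·8 + 9·4·12 = 2010 ≡ 8.
  α_i^2 mod 13 = [10, 3, 4, 4, 3].
  S_2 = Σ v_i α_i^2 r_i = 9·10·9 + 6·3·2 + 4·4·2 + 11·4·8 + 9·3·12 = 1554 ≡ 7.
  S = (11, 8, 7) ≠ 0, so r is not a codeword (an error is present).
Step 3: locate the error. For a single error e at position i, S_ℓ = v_i·e·α_i^ℓ, so α_err = S_1/S_0.
  S_0^{−1} = 11^{−1} = 6 (mod 13), so α_err = 8·6 = 48 ≡ 9 = α_2. Error position i = 2.
  Consistency check: S_2/S_1 = 7·5 = 35 ≡ 9 = α_err ✓ (single-error assumption holds).
Step 4: error magnitude e = S_0/v_2 = S_0·∏_{j≠2}(α_2 − α_j) = 11·11 = 121 ≡ 4 (mod 13).
Step 5: correct position 2: c_2 = r_2 − e = 2 − 4 ≡ 11 (mod 13). Hence c = [9, 11, 2, 8, 12].
  Check: interpolating c through the α_i gives m(x) = 5 + 5·x (degree < 2) with m(α_i) = c_i for every i, so c is indeed a codeword.


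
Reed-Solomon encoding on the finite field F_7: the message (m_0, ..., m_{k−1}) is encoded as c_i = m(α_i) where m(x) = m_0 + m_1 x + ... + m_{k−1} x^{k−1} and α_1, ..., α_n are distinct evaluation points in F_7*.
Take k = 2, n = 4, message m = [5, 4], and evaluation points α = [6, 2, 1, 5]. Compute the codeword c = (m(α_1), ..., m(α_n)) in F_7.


c = [1, 6, 2, 4]

Message polynomial: m(x) = 5 + 4·x (mod 7).
For each evaluation point α_i, compute m(α_i) mod 7:
  α_1 = 6: Horner steps 4 → 1, so m(6) = 1.
  α_2 = 2: Horner steps 4 → 6, so m(2) = 6.
  α_3 = 1: Horner steps 4 → 2, so m(1) = 2.
  α_4 = 5: Horner steps 4 → 4, so m(5) = 4.
Codeword c = [1, 6, 2, 4] ∈ F_7^4.


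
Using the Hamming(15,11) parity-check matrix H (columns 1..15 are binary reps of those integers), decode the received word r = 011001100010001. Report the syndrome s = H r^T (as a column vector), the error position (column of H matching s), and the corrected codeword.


s = (0, 1, 0, 0)^T, error position = 4, corrected codeword c = 011101100010001

Compute s = H r^T mod 2 one row at a time:
  s_1 = 0 + 0 + 0 + 1 + 0 + 0 + 0 + 1 = 2 ≡ 0 (mod 2).
  s_2 = 0 + 0 + 1 + 1 + 0 + 0 + 0 + 1 = 3 ≡ 1 (mod 2).
  s_3 = 1 + 1 + 1 + 1 + 0 + 1 + 0 + 1 = 6 ≡ 0 (mod 2).
  s_4 = 0 + 1 + 0 + 1 + 0 + 1 + 0 + 1 = 4 ≡ 0 (mod 2).
s = (0, 1, 0, 0)^T — this equals column 4 of H (binary 0100), so error is at position 4.
Correct: flip bit 4 of r = 011001100010001 to get c = 011101100010001.


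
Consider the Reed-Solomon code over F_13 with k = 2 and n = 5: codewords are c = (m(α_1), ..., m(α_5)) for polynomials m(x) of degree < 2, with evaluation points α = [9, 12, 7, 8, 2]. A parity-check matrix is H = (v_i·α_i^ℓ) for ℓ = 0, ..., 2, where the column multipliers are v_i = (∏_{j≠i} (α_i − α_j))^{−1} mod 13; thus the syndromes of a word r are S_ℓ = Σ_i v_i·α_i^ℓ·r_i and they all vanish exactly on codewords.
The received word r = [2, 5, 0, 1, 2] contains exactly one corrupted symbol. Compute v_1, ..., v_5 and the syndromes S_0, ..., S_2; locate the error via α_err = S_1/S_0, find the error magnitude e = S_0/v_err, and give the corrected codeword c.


S = (1, 2, 4), error at position 5, error magnitude e = 7, c = [2, 5, 0, 1, 8].

Step 1: column multipliers v_i = (∏_{j≠i}(α_i − α_j))^{−1} mod 13.
  i = 1 (α = 9): (9−12)(9−7)(9−8)(9−2) = (−3)·2·1·7 = −42 ≡ 10, so v_1 = 10^{−1} = 4 (mod 13).
  i = 2 (α = 12): (12−9)(12−7)(12−8)(12−2) = 3·5·4·10 = 600 ≡ 2, so v_2 = 2^{−1} = 7 (mod 13).
  i = 3 (α = 7): (7−9)(7−12)(7−8)(7−2) = (−2)·(−5)·(−1)·5 = −50 ≡ 2, so v_3 = 2^{−1} = 7 (mod 13).
  i = 4 (α = 8): (8−9)(8−12)(8−7)(8−2) = (−1)·(−4)·1·6 = 24 ≡ 11, so v_4 = 11^{−1} = 6 (mod 13).
  i = 5 (α = 2): (2−9)(2−12)(2−7)(2−8) = (−7)·(−10)·(−5)·(−6) = 2100 ≡ 7, so v_5 = 7^{−1} = 2 (mod 13).
  v = [4, 7, 7, 6, 2].
Step 2: syndromes of r = [2, 5, 0, 1, 2] (all sums mod 13).
  S_0 = Σ v_i r_i = 4·2 + 7·5 + 7·0 + 6·1 + 2·2 = 53 ≡ 1.
  S_1 = Σ v_i α_i r_i = 4·9·2 + 7·12·5 + 7·7·0 + 6·8·1 + 2·2·2 = 548 ≡ 2.
  α_i^2 mod 13 = [3, 1, 10, 12, 4].
  S_2 = Σ v_i α_i^2 r_i = 4·3·2 + 7·1·5 + 7·10·0 + 6·12·1 + 2·4·2 = 147 ≡ 4.
  S = (1, 2, 4) ≠ 0, so r is not a codeword (an error is present).
Step 3: locate the error. For a single error e at position i, S_ℓ = v_i·e·α_i^ℓ, so α_err = S_1/S_0.
  S_0^{−1} = 1^{−1} = 1 (mod 13), so α_err = 2·1 = 2 ≡ 2 = α_5. Error position i = 5.
  Consistency check: S_2/S_1 = 4·7 = 28 ≡ 2 = α_err ✓ (single-error assumption holds).
Step 4: error magnitude e = S_0/v_5 = S_0·∏_{j≠5}(α_5 − α_j) = 1·7 = 7 ≡ 7 (mod 13).
Step 5: correct position 5: c_5 = r_5 − e = 2 − 7 ≡ 8 (mod 13). Hence c = [2, 5, 0, 1, 8].
  Check: interpolating c through the α_i gives m(x) = 6 + 1·x (degree < 2) with m(α_i) = c_i for every i, so c is indeed a codeword.


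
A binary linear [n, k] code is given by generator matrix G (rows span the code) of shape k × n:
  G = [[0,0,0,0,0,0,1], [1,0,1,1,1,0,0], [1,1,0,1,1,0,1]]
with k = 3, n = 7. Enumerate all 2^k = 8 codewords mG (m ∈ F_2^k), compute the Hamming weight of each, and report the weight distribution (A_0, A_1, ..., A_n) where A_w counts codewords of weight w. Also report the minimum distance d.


Weight distribution: A_0 = 1, A_1 = 1, A_2 = 1, A_3 = 1, A_4 = 2, A_5 = 2. Minimum distance d = 1.

Enumerate all 2^3 = 8 messages m ∈ F_2^3.
For each, compute codeword c = mG in F_2^7, then tally its weight.
  m = 000 → c = 0000000, weight = 0.
  m = 100 → c = 0000001, weight = 1.
  m = 010 → c = 1011100, weight = 4.
  m = 110 → c = 1011101, weight = 5.
  m = 001 → c = 1101101, weight = 5.
  m = 101 → c = 1101100, weight = 4.
  m = 011 → c = 0110001, weight = 3.
  m = 111 → c = 0110000, weight = 2.
Tally weights:
  weight 0: 1 codewords.
  weight 1: 1 codewords.
  weight 2: 1 codewords.
  weight 3: 1 codewords.
  weight 4: 2 codewords.
  weight 5: 2 codewords.
Minimum distance d = smallest w > 0 with A_w > 0 = 1.
Sanity: Σ A_w = 8 = 2^3 = 8 ✓.


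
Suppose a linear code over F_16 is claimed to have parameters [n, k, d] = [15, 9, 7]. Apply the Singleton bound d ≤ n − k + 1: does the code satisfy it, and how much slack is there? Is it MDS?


Singleton RHS = n − k + 1 = 7, slack = 0, bound satisfied, MDS.

Singleton bound: d ≤ n − k + 1.
Here n = 15, k = 9, so n − k + 1 = 7.
Given d = 7, check d ≤ 7: YES.
Slack = (n − k + 1) − d = 0.
The code is MDS (slack = 0).
Description: the claimed parameters are [15, 9, 7]_16; such a code would be MDS (meets Singleton bound).


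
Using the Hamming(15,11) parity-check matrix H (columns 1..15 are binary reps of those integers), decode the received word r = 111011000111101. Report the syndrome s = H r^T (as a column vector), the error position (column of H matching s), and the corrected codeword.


s = (1, 1, 0, 0)^T, error position = 12, corrected codeword c = 111011000110101

Compute s = H r^T mod 2 one row at a time:
  s_1 = 0 + 0 + 1 + 1 + 1 + 1 + 0 + 1 = 5 ≡ 1 (mod 2).
  s_2 = 0 + 1 + 1 + 0 + 1 + 1 + 0 + 1 = 5 ≡ 1 (mod 2).
  s_3 = 1 + 1 + 1 + 0 + 1 + 1 + 0 + 1 = 6 ≡ 0 (mod 2).
  s_4 = 1 + 1 + 1 + 0 + 0 + 1 + 1 + 1 = 6 ≡ 0 (mod 2).
s = (1, 1, 0, 0)^T — this equals column 12 of H (binary 1100), so error is at position 12.
Correct: flip bit 12 of r = 111011000111101 to get c = 111011000110101.


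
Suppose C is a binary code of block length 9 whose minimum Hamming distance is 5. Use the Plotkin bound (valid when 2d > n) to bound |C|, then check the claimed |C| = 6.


Plotkin bound M ≤ 10; given |C| = 6 ≤ bound (satisfied).

Check applicability: 2d = 10, n = 9.
2d − n = 1 > 0, so Plotkin applies.
Compute d/(2d−n) = 5/1 ≈ 5.0000.
⌊d/(2d−n)⌋ = 5.
Plotkin bound: M ≤ 2·5 = 10.
Given |C| = 6, check: satisfied.
This |C| is below the Plotkin bound.


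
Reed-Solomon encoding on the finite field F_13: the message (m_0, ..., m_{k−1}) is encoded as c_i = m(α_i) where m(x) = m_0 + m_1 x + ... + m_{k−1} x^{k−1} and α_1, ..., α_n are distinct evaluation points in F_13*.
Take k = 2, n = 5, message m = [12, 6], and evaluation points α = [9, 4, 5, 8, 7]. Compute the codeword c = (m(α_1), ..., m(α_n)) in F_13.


c = [1, 10, 3, 8, 2]

Message polynomial: m(x) = 12 + 6·x (mod 13).
For each evaluation point α_i, compute m(α_i) mod 13:
  α_1 = 9: Horner steps 6 → 1, so m(9) = 1.
  α_2 = 4: Horner steps 6 → 10, so m(4) = 10.
  α_3 = 5: Horner steps 6 → 3, so m(5) = 3.
  α_4 = 8: Horner steps 6 → 8, so m(8) = 8.
  α_5 = 7: Horner steps 6 → 2, so m(7) = 2.
Codeword c = [1, 10, 3, 8, 2] ∈ F_13^5.


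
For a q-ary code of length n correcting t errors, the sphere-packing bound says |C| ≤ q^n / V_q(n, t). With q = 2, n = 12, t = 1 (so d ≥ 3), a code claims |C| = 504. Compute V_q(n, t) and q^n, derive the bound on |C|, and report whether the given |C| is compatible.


V_q(n, t) = 13, q^n = 4096, Hamming bound = 315, |C| = 504 > bound (violated).

Step 1: Compute V_q(n, t) = Σ_{j=0}^1 C(n, j) (q−1)^j.
  j = 0: C(12,0)·(1)^0 = 1·1 = 1.
  j = 1: C(12,1)·(1)^1 = 12·1 = 12.
  V_q(n, t) = 1 + 12 = 13.
Step 2: q^n = 2^12 = 4096.
Step 3: Hamming bound ⌊q^n / V_q(n,t)⌋ = ⌊4096/13⌋ = 315.
Step 4: Compare |C| = 504 to 315: violated.
The claimed |C| lies above the Hamming bound, so no 2-ary code of length 12 with d ≥ 3 can have 504 codewords.


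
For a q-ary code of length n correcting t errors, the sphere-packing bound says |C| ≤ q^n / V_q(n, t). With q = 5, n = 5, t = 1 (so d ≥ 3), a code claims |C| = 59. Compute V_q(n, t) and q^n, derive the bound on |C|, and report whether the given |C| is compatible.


V_q(n, t) = 21, q^n = 3125, Hamming bound = 148, |C| = 59 ≤ bound (satisfied).

Step 1: Compute V_q(n, t) = Σ_{j=0}^1 C(n, j) (q−1)^j.
  j = 0: C(5,0)·(4)^0 = 1·1 = 1.
  j = 1: C(5,1)·(4)^1 = 5·4 = 20.
  V_q(n, t) = 1 + 20 = 21.
Step 2: q^n = 5^5 = 3125.
Step 3: Hamming bound ⌊q^n / V_q(n,t)⌋ = ⌊3125/21⌋ = 148.
Step 4: Compare |C| = 59 to 148: satisfied.
The claimed |C| lies below the Hamming bound.
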